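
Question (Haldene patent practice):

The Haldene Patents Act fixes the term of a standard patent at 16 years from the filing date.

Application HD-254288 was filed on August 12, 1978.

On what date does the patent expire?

Filing date + 16 years → 12 August 1994.

August 12, 1994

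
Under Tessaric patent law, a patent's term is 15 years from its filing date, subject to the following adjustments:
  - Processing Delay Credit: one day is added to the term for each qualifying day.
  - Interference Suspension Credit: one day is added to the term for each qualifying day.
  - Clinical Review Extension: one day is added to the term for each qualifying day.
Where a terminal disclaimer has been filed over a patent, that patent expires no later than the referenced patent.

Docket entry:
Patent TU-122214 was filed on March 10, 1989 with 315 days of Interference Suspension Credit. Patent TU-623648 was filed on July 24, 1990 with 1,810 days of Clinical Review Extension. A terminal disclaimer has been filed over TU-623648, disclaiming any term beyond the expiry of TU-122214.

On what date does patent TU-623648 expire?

2005-01-19

Natural term of TU-623648:
  Base: filing + 15 years → 24 July 2005.
  Clinical Review Extension: +1810 days → 8 July 2010.
Expiry of referenced patent TU-122214:
  Base: filing + 15 years → 10 March 2004.
  Interference Suspension Credit: +315 days → 19 January 2005.
Terminal disclaimer: TU-623648 expires on the earlier of 8 July 2010 and 19 January 2005.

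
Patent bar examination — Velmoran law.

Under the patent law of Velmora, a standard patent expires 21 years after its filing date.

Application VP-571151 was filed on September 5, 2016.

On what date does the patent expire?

September 5, 2037

Filing date + 21 years → 5 September 2037.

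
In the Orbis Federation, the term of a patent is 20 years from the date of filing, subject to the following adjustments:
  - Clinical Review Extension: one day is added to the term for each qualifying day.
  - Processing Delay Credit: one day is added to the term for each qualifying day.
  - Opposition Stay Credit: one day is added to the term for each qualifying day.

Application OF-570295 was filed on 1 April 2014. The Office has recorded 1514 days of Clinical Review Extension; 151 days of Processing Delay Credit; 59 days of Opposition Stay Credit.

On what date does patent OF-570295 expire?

2038-12-20

Base term: filing date + 20 years → 1 April 2034.
Clinical Review Extension: +1514 days → 24 May 2038.
Processing Delay Credit: +151 days → 22 October 2038.
Opposition Stay Credit: +59 days → 20 December 2038.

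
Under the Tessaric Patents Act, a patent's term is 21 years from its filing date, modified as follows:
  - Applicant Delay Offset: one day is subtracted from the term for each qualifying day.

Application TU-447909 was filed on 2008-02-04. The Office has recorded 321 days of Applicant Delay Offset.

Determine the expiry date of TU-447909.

March 20, 2028

Base term: filing date + 21 years → 4 February 2029.
Applicant Delay Offset: −321 days → 20 March 2028.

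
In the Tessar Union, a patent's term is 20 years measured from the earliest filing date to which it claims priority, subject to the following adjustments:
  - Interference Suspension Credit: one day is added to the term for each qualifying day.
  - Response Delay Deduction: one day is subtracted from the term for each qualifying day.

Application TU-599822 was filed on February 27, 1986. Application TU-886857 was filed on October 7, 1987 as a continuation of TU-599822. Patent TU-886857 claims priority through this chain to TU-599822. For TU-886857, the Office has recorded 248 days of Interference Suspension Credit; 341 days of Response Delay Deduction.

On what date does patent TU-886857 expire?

November 26, 2005

Earliest priority filing: 27 February 1986.
Base term: 27 February 1986 + 20 years → 27 February 2006.
Interference Suspension Credit: +248 days → 2 November 2006.
Response Delay Deduction: −341 days → 26 November 2005.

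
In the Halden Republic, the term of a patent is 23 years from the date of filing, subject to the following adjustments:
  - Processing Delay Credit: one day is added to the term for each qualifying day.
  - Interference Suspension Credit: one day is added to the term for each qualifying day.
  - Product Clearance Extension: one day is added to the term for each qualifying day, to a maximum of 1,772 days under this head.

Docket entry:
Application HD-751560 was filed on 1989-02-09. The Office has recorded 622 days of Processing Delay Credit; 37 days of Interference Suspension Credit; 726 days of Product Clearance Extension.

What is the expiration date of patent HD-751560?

Base term: filing date + 23 years → 9 February 2012.
Processing Delay Credit: +622 days → 23 October 2013.
Interference Suspension Credit: +37 days → 29 November 2013.
Product Clearance Extension: 726 days (within the 1772-day cap) → +726 days → 25 November 2015.

November 25, 2015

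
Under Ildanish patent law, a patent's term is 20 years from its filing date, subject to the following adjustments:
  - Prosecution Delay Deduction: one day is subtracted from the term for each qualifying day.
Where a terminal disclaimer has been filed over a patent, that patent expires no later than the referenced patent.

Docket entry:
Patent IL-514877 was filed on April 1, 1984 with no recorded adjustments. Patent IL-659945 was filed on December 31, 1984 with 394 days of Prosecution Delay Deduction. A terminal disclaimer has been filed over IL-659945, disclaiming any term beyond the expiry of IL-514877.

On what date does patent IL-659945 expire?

December 3, 2003

Natural term of IL-659945:
  Base: filing + 20 years → 31 December 2004.
  Prosecution Delay Deduction: −394 days → 3 December 2003.
Expiry of referenced patent IL-514877:
  Base: filing + 20 years → 1 April 2004.
Terminal disclaimer: IL-659945 expires on the earlier of 3 December 2003 and 1 April 2004.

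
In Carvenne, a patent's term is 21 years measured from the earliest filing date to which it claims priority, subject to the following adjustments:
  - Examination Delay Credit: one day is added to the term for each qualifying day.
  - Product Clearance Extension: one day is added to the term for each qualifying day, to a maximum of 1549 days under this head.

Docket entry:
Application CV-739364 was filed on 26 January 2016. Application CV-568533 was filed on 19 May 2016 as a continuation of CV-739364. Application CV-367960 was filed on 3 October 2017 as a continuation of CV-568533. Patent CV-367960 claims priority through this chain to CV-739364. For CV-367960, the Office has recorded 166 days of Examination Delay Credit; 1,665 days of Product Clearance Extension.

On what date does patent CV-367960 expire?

October 7, 2041

Earliest priority filing: 26 January 2016.
Base term: 26 January 2016 + 21 years → 26 January 2037.
Examination Delay Credit: +166 days → 11 July 2037.
Product Clearance Extension: 1665 days claimed exceeds the 1549-day cap, so +1549 days → 7 October 2041.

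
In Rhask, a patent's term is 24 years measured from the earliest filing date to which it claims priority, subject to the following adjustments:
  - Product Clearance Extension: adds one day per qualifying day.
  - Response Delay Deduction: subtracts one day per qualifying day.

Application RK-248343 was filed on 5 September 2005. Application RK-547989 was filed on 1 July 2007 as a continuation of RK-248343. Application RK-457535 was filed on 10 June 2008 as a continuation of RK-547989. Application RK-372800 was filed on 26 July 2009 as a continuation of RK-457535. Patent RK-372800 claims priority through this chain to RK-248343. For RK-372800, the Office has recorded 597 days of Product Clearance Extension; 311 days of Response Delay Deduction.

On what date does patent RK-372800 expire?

2030-06-18

Earliest priority filing: 5 September 2005.
Base term: 5 September 2005 + 24 years → 5 September 2029.
Product Clearance Extension: +597 days → 25 April 2031.
Response Delay Deduction: −311 days → 18 June 2030.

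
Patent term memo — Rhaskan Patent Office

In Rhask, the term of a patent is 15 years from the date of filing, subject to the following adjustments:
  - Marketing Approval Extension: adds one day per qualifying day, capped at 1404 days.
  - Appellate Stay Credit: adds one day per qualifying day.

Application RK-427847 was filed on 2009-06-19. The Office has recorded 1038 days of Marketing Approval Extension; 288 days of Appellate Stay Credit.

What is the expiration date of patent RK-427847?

Base term: filing date + 15 years → 19 June 2024.
Marketing Approval Extension: 1038 days (within the 1404-day cap) → +1038 days → 23 April 2027.
Appellate Stay Credit: +288 days → 5 February 2028.

2028-02-05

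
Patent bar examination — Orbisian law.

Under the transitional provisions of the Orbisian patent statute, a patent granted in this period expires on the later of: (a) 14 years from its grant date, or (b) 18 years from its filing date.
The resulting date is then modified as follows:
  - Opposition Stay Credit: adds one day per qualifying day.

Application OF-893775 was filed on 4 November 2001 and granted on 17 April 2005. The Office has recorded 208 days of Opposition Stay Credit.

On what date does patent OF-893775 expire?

(a) grant + 14 years → 17 April 2019.
(b) filing + 18 years → 4 November 2019.
Later of the two: 4 November 2019.
Opposition Stay Credit: +208 days → 30 May 2020.

2020-05-30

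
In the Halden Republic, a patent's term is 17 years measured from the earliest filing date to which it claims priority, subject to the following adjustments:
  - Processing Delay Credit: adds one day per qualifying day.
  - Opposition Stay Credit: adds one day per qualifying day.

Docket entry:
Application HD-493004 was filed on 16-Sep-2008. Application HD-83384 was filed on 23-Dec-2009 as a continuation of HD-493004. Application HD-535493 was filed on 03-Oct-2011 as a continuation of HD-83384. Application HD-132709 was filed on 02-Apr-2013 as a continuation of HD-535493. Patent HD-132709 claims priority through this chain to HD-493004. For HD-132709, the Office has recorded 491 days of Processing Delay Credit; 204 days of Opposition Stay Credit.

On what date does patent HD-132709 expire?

Earliest priority filing: 16 September 2008.
Base term: 16 September 2008 + 17 years → 16 September 2025.
Processing Delay Credit: +491 days → 20 January 2027.
Opposition Stay Credit: +204 days → 12 August 2027.

August 12, 2027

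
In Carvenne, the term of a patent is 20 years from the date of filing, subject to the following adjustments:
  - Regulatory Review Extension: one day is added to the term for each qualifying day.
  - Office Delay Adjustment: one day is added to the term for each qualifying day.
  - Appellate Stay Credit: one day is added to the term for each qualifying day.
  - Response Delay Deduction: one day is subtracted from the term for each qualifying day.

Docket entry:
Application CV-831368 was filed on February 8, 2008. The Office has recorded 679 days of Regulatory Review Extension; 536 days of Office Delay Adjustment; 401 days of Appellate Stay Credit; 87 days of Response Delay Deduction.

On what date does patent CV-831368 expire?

Base term: filing date + 20 years → 8 February 2028.
Regulatory Review Extension: +679 days → 18 December 2029.
Office Delay Adjustment: +536 days → 7 June 2031.
Appellate Stay Credit: +401 days → 12 July 2032.
Response Delay Deduction: −87 days → 16 April 2032.

April 16, 2032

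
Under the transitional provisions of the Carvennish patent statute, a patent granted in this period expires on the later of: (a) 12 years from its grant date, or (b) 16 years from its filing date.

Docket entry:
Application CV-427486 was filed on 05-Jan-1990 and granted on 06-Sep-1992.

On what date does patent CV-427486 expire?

2006-01-05

(a) grant + 12 years → 6 September 2004.
(b) filing + 16 years → 5 January 2006.
Later of the two: 5 January 2006.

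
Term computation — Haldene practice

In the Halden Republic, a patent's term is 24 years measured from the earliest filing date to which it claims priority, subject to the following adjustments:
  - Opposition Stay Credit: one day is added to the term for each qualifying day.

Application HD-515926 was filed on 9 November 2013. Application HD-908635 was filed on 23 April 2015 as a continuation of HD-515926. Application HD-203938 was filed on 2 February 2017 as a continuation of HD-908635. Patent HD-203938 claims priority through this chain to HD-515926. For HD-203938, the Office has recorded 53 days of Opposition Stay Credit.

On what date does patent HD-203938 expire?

January 1, 2038

Earliest priority filing: 9 November 2013.
Base term: 9 November 2013 + 24 years → 9 November 2037.
Opposition Stay Credit: +53 days → 1 January 2038.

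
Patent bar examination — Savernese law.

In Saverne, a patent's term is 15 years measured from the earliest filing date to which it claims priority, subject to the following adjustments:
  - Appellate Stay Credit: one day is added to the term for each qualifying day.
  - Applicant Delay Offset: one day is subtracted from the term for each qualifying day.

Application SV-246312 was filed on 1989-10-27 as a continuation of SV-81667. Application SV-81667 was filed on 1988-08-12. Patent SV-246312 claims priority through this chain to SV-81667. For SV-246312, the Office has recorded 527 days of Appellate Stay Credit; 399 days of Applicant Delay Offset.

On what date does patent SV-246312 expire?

2003-12-18

Earliest priority filing: 12 August 1988.
Base term: 12 August 1988 + 15 years → 12 August 2003.
Appellate Stay Credit: +527 days → 20 January 2005.
Applicant Delay Offset: −399 days → 18 December 2003.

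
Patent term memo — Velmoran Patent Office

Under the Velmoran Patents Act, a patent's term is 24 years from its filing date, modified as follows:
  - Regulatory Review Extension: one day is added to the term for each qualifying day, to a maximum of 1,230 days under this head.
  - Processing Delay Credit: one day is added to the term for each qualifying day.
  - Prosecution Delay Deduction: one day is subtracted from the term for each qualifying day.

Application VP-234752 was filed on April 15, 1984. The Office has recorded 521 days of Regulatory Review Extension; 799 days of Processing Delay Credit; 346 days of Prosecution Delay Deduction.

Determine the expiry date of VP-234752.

Base term: filing date + 24 years → 15 April 2008.
Regulatory Review Extension: 521 days (within the 1230-day cap) → +521 days → 18 September 2009.
Processing Delay Credit: +799 days → 26 November 2011.
Prosecution Delay Deduction: −346 days → 15 December 2010.

December 15, 2010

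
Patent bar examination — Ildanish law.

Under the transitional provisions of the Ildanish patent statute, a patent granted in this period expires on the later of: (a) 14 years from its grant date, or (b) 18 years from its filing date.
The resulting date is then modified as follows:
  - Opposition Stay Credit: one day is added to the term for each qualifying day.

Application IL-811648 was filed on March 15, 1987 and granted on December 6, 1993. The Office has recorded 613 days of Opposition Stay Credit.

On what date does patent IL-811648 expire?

August 10, 2009

(a) grant + 14 years → 6 December 2007.
(b) filing + 18 years → 15 March 2005.
Later of the two: 6 December 2007.
Opposition Stay Credit: +613 days → 10 August 2009.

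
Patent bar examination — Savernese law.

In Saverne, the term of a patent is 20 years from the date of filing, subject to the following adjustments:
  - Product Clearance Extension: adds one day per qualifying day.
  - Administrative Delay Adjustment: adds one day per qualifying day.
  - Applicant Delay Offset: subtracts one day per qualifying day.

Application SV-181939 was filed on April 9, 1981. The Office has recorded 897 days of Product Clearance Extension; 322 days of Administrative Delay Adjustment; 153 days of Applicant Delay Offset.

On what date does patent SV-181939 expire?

Base term: filing date + 20 years → 9 April 2001.
Product Clearance Extension: +897 days → 23 September 2003.
Administrative Delay Adjustment: +322 days → 10 August 2004.
Applicant Delay Offset: −153 days → 10 March 2004.

March 10, 2004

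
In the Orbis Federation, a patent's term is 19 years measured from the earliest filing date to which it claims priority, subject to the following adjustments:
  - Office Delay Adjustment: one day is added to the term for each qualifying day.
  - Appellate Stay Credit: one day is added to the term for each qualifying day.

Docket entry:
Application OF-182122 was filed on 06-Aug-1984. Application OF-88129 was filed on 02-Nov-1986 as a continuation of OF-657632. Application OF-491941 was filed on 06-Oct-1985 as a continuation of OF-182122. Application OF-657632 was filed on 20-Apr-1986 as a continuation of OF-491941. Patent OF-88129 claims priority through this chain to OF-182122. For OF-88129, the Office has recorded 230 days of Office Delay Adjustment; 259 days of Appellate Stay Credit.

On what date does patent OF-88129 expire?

Earliest priority filing: 6 August 1984.
Base term: 6 August 1984 + 19 years → 6 August 2003.
Office Delay Adjustment: +230 days → 23 March 2004.
Appellate Stay Credit: +259 days → 7 December 2004.

2004-12-07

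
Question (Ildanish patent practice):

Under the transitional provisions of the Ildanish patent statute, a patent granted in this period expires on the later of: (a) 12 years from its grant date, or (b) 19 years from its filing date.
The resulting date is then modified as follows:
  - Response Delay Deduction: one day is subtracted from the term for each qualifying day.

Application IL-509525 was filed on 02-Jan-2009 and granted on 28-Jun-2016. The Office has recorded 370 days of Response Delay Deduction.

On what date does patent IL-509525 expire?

(a) grant + 12 years → 28 June 2028.
(b) filing + 19 years → 2 January 2028.
Later of the two: 28 June 2028.
Response Delay Deduction: −370 days → 24 June 2027.

June 24, 2027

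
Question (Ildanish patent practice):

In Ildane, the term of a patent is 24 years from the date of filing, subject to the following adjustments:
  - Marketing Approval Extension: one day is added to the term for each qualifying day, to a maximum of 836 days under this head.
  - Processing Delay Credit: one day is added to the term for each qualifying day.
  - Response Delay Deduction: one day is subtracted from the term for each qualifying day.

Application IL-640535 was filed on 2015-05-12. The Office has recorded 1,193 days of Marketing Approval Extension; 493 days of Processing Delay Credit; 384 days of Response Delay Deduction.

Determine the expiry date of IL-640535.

2041-12-12

Base term: filing date + 24 years → 12 May 2039.
Marketing Approval Extension: 1193 days claimed exceeds the 836-day cap, so +836 days → 25 August 2041.
Processing Delay Credit: +493 days → 31 December 2042.
Response Delay Deduction: −384 days → 12 December 2041.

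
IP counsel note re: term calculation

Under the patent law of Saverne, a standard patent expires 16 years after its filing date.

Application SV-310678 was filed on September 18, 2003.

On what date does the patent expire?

September 18, 2019

Filing date + 16 years → 18 September 2019.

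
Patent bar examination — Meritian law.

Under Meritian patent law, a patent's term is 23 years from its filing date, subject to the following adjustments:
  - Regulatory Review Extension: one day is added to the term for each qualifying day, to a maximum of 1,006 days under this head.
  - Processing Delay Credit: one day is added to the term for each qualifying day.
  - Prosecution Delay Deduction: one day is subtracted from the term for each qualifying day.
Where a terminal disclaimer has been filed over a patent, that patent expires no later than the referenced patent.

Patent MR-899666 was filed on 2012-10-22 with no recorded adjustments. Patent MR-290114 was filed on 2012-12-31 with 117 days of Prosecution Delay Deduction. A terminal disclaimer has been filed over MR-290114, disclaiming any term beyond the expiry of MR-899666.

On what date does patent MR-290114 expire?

September 5, 2035

Natural term of MR-290114:
  Base: filing + 23 years → 31 December 2035.
  Prosecution Delay Deduction: −117 days → 5 September 2035.
Expiry of referenced patent MR-899666:
  Base: filing + 23 years → 22 October 2035.
Terminal disclaimer: MR-290114 expires on the earlier of 5 September 2035 and 22 October 2035.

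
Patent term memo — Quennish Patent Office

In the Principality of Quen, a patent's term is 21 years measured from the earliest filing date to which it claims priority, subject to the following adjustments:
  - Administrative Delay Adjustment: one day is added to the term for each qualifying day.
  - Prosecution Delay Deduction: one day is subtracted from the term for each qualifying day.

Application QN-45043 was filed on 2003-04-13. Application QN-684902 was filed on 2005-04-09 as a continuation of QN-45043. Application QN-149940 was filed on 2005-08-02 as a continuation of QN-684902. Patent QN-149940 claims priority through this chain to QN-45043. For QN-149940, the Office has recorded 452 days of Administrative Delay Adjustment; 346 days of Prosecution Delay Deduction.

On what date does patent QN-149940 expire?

Earliest priority filing: 13 April 2003.
Base term: 13 April 2003 + 21 years → 13 April 2024.
Administrative Delay Adjustment: +452 days → 9 July 2025.
Prosecution Delay Deduction: −346 days → 28 July 2024.

2024-07-28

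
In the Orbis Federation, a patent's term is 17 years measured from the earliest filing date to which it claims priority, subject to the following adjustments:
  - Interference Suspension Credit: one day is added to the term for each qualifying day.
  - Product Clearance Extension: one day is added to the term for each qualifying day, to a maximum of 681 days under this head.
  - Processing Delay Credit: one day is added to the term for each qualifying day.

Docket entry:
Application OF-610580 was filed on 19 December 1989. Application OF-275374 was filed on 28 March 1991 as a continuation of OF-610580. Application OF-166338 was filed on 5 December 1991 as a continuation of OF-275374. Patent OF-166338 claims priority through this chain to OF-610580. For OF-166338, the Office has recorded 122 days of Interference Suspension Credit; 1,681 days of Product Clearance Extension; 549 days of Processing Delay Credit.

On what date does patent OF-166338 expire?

Earliest priority filing: 19 December 1989.
Base term: 19 December 1989 + 17 years → 19 December 2006.
Interference Suspension Credit: +122 days → 20 April 2007.
Product Clearance Extension: 1681 days claimed exceeds the 681-day cap, so +681 days → 1 March 2009.
Processing Delay Credit: +549 days → 1 September 2010.

September 1, 2010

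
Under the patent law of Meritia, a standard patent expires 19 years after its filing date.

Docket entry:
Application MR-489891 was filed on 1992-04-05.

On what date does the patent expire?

Filing date + 19 years → 5 April 2011.

April 5, 2011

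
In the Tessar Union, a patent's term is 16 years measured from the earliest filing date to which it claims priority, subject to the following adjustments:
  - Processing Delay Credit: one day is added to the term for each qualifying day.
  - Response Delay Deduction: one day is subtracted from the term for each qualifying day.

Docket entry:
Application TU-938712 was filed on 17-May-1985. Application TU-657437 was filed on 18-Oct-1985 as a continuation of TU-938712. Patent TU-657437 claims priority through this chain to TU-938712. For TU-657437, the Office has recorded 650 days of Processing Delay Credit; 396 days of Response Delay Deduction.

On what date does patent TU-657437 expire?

Earliest priority filing: 17 May 1985.
Base term: 17 May 1985 + 16 years → 17 May 2001.
Processing Delay Credit: +650 days → 26 February 2003.
Response Delay Deduction: −396 days → 26 January 2002.

January 26, 2002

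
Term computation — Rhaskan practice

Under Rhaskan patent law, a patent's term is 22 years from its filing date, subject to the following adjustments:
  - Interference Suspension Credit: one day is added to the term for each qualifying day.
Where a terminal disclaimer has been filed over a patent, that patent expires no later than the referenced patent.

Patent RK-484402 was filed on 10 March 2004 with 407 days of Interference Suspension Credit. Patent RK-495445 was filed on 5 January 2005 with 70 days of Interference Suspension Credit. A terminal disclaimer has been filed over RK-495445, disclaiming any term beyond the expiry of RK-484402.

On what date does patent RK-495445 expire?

Natural term of RK-495445:
  Base: filing + 22 years → 5 January 2027.
  Interference Suspension Credit: +70 days → 16 March 2027.
Expiry of referenced patent RK-484402:
  Base: filing + 22 years → 10 March 2026.
  Interference Suspension Credit: +407 days → 21 April 2027.
Terminal disclaimer: RK-495445 expires on the earlier of 16 March 2027 and 21 April 2027.

March 16, 2027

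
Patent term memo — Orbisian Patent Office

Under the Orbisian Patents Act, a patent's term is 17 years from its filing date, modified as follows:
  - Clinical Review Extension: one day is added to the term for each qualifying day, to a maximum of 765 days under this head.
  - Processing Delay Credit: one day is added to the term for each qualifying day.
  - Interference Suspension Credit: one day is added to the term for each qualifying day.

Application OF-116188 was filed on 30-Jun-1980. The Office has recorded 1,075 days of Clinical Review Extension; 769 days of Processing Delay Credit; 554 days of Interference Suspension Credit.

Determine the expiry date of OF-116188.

Base term: filing date + 17 years → 30 June 1997.
Clinical Review Extension: 1075 days claimed exceeds the 765-day cap, so +765 days → 4 August 1999.
Processing Delay Credit: +769 days → 11 September 2001.
Interference Suspension Credit: +554 days → 19 March 2003.

2003-03-19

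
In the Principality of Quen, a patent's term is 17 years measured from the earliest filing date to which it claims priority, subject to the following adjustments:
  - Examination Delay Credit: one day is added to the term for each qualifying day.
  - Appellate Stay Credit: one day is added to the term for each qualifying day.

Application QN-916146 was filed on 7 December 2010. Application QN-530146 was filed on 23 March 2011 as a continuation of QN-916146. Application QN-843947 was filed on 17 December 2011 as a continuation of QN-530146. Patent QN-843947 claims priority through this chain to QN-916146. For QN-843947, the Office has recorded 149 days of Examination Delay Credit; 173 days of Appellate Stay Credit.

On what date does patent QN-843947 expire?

October 24, 2028

Earliest priority filing: 7 December 2010.
Base term: 7 December 2010 + 17 years → 7 December 2027.
Examination Delay Credit: +149 days → 4 May 2028.
Appellate Stay Credit: +173 days → 24 October 2028.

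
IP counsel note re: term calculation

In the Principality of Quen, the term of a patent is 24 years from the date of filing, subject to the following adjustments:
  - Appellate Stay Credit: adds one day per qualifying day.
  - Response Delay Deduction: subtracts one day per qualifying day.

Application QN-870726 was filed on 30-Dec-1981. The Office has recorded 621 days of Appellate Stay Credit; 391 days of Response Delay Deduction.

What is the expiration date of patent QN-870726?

August 17, 2006

Base term: filing date + 24 years → 30 December 2005.
Appellate Stay Credit: +621 days → 12 September 2007.
Response Delay Deduction: −391 days → 17 August 2006.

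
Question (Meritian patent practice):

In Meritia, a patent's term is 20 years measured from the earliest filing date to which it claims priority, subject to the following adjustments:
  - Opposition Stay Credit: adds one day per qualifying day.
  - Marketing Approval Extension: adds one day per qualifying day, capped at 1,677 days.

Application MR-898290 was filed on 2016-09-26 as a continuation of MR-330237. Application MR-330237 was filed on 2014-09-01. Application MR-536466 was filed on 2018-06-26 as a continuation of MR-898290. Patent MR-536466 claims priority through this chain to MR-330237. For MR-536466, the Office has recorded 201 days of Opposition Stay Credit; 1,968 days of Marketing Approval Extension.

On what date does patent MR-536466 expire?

2039-10-23

Earliest priority filing: 1 September 2014.
Base term: 1 September 2014 + 20 years → 1 September 2034.
Opposition Stay Credit: +201 days → 21 March 2035.
Marketing Approval Extension: 1968 days claimed exceeds the 1677-day cap, so +1677 days → 23 October 2039.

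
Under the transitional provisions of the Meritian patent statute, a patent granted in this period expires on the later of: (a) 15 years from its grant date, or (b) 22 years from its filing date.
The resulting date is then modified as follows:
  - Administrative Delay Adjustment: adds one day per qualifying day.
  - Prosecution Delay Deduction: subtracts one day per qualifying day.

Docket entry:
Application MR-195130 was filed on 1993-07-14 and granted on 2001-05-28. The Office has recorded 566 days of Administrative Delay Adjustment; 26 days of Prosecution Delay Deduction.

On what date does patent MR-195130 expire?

November 19, 2017

(a) grant + 15 years → 28 May 2016.
(b) filing + 22 years → 14 July 2015.
Later of the two: 28 May 2016.
Administrative Delay Adjustment: +566 days → 15 December 2017.
Prosecution Delay Deduction: −26 days → 19 November 2017.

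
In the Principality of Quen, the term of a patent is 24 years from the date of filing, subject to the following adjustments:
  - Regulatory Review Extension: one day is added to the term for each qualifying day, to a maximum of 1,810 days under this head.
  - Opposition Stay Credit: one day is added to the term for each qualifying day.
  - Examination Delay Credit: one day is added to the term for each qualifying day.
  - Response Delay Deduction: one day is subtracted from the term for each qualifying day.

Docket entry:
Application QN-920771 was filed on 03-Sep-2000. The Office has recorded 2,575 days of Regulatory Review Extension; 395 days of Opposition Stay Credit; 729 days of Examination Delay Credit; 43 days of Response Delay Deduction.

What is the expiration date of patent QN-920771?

Base term: filing date + 24 years → 3 September 2024.
Regulatory Review Extension: 2575 days claimed exceeds the 1810-day cap, so +1810 days → 18 August 2029.
Opposition Stay Credit: +395 days → 17 September 2030.
Examination Delay Credit: +729 days → 15 September 2032.
Response Delay Deduction: −43 days → 3 August 2032.

2032-08-03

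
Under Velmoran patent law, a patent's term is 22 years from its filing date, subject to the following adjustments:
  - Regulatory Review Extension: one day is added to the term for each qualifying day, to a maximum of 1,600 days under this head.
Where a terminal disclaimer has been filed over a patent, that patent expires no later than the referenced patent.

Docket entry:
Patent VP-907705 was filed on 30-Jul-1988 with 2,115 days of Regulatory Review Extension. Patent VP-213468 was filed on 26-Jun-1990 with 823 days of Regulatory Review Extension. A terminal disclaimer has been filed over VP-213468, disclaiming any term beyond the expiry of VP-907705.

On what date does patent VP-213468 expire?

Natural term of VP-213468:
  Base: filing + 22 years → 26 June 2012.
  Regulatory Review Extension: 823 days (within the 1600-day cap) → +823 days → 27 September 2014.
Expiry of referenced patent VP-907705:
  Base: filing + 22 years → 30 July 2010.
  Regulatory Review Extension: 2115 days claimed exceeds the 1600-day cap, so +1600 days → 16 December 2014.
Terminal disclaimer: VP-213468 expires on the earlier of 27 September 2014 and 16 December 2014.

September 27, 2014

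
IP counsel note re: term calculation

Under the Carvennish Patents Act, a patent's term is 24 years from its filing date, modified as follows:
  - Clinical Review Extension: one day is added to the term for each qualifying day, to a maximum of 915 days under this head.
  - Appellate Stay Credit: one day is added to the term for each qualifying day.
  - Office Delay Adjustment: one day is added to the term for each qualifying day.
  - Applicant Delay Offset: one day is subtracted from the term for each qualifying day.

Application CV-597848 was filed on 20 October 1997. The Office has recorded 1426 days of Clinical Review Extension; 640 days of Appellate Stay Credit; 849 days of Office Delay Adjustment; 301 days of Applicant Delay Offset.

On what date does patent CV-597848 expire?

July 24, 2027

Base term: filing date + 24 years → 20 October 2021.
Clinical Review Extension: 1426 days claimed exceeds the 915-day cap, so +915 days → 22 April 2024.
Appellate Stay Credit: +640 days → 22 January 2026.
Office Delay Adjustment: +849 days → 20 May 2028.
Applicant Delay Offset: −301 days → 24 July 2027.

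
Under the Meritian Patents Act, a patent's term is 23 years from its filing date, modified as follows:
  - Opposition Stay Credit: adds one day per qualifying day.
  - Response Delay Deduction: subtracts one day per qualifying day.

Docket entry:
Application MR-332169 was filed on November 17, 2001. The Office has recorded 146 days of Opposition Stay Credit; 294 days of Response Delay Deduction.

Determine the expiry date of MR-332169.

Base term: filing date + 23 years → 17 November 2024.
Opposition Stay Credit: +146 days → 12 April 2025.
Response Delay Deduction: −294 days → 22 June 2024.

2024-06-22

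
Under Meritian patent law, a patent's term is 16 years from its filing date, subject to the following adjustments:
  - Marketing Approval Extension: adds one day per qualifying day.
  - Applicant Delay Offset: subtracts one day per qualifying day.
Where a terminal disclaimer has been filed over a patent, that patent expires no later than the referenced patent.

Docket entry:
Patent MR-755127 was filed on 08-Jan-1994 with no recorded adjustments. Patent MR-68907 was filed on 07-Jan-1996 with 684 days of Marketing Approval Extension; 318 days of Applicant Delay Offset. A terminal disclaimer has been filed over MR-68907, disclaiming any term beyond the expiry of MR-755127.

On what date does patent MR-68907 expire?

2010-01-08

Natural term of MR-68907:
  Base: filing + 16 years → 7 January 2012.
  Marketing Approval Extension: +684 days → 21 November 2013.
  Applicant Delay Offset: −318 days → 7 January 2013.
Expiry of referenced patent MR-755127:
  Base: filing + 16 years → 8 January 2010.
Terminal disclaimer: MR-68907 expires on the earlier of 7 January 2013 and 8 January 2010.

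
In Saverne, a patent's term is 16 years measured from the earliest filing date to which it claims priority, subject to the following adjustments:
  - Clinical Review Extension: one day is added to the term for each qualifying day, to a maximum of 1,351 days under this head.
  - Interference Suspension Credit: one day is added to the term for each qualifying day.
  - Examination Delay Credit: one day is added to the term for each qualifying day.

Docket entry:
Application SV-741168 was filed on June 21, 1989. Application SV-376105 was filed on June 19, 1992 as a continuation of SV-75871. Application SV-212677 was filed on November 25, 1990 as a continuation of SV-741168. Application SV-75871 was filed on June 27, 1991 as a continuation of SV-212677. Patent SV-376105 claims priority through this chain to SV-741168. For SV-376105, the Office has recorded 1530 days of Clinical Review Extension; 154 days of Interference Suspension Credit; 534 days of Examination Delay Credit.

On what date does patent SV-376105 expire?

Earliest priority filing: 21 June 1989.
Base term: 21 June 1989 + 16 years → 21 June 2005.
Clinical Review Extension: 1530 days claimed exceeds the 1351-day cap, so +1351 days → 3 March 2009.
Interference Suspension Credit: +154 days → 4 August 2009.
Examination Delay Credit: +534 days → 20 January 2011.

January 20, 2011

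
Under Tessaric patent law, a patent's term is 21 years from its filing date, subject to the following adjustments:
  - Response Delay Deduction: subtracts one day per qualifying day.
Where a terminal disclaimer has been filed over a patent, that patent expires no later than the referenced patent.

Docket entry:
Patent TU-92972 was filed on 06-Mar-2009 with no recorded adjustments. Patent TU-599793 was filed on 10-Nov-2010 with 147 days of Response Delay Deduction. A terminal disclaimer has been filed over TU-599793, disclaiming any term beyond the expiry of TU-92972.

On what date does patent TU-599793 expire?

March 6, 2030

Natural term of TU-599793:
  Base: filing + 21 years → 10 November 2031.
  Response Delay Deduction: −147 days → 16 June 2031.
Expiry of referenced patent TU-92972:
  Base: filing + 21 years → 6 March 2030.
Terminal disclaimer: TU-599793 expires on the earlier of 16 June 2031 and 6 March 2030.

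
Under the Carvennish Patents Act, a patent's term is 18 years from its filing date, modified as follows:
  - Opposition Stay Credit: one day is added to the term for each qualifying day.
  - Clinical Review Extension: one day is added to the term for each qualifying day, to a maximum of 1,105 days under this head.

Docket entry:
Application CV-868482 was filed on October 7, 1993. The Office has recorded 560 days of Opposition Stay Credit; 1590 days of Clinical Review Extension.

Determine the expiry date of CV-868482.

2016-04-28

Base term: filing date + 18 years → 7 October 2011.
Opposition Stay Credit: +560 days → 19 April 2013.
Clinical Review Extension: 1590 days claimed exceeds the 1105-day cap, so +1105 days → 28 April 2016.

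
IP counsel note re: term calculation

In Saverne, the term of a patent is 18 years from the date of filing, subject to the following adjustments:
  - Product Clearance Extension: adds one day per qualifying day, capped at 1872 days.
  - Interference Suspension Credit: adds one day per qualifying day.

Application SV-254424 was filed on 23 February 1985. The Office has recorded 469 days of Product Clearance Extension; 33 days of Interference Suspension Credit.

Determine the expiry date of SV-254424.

Base term: filing date + 18 years → 23 February 2003.
Product Clearance Extension: 469 days (within the 1872-day cap) → +469 days → 6 June 2004.
Interference Suspension Credit: +33 days → 9 July 2004.

2004-07-09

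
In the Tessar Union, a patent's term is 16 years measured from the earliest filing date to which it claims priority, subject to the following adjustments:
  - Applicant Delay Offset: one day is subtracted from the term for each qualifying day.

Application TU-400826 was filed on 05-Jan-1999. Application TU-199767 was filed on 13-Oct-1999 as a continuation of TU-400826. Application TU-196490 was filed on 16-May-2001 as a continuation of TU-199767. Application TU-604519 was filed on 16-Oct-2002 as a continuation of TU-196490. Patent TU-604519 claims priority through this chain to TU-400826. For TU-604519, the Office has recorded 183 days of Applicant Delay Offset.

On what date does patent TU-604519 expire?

2014-07-06

Earliest priority filing: 5 January 1999.
Base term: 5 January 1999 + 16 years → 5 January 2015.
Applicant Delay Offset: −183 days → 6 July 2014.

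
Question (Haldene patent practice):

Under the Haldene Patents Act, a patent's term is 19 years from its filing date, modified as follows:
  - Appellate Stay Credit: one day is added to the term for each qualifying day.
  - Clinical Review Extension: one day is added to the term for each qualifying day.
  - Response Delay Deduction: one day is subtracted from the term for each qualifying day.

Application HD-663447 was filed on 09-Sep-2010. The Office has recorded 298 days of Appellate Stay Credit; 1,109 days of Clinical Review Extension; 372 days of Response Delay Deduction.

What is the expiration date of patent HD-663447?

Base term: filing date + 19 years → 9 September 2029.
Appellate Stay Credit: +298 days → 4 July 2030.
Clinical Review Extension: +1109 days → 17 July 2033.
Response Delay Deduction: −372 days → 10 July 2032.

2032-07-10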